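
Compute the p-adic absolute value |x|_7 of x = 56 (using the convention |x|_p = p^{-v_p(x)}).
|56|_7 = 1/7

Step 1 — compute v_7(x) by factoring powers of 7 out of the numerator and denominator: v_7(56) = 1. Step 2 — apply |x|_p = p^{-v_p(x)} = 7^{-1} = 1/7.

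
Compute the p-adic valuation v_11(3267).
v_11(3267) = 2

v_11(n) is the largest exponent k such that 11^k divides n. Factor out: 3267 = 11^2 · 27. (Sign doesn't affect v_p.) So v_11(3267) = 2.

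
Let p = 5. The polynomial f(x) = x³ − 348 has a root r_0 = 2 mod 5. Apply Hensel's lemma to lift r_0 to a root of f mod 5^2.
r_1 = 22 (mod 25)

Hensel: r_{i+1} = r_i − f(r_i)/f′(r_i) mod 5^{i+2}, where f′(x) = 3x². Iterate:
  r_0 = 2 (mod 5)
  r_1 = 22 (mod 25)
Final: r = 22 with f(r) ≡ 0 mod 5^2.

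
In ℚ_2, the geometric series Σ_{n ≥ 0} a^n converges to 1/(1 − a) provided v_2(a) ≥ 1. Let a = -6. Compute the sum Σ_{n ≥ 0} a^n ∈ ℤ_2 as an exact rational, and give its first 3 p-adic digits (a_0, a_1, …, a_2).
Σ a^n = 1/(1 − a) = 1/7;  first 3 digits = (1, 1, 1)

v_2(a) = 1 ≥ 1, so the series converges in ℤ_2 to 1/(1 − a) = 1/(1 − (-6)) = 1/7. Expand this rational in ℤ_2: compute digits iteratively via d_i = x_i mod 2, x_{i+1} = (x_i − d_i)/2. The first 3 digits are (1, 1, 1).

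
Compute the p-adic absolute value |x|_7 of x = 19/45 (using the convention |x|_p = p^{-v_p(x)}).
|19/45|_7 = 1

Step 1 — compute v_7(x) by factoring powers of 7 out of the numerator and denominator: v_7(19/45) = 0. Step 2 — apply |x|_p = p^{-v_p(x)} = 7^{0} = 1.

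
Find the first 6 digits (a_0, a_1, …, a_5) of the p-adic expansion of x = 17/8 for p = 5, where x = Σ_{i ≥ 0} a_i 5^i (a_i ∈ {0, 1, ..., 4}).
(a_0, …, a_5) = (4, 4, 1, 4, 1, 4)

v_5(17/8) = 0 (numerator and denominator both coprime to 5), so x ∈ ℤ_5^×. Compute digits iteratively via a_i = x_i mod 5, x_{i+1} = (x_i − a_i)/5, with x_0 = x:
  x_0 = 17/8;  a_0 = 4;  x_1 = (x_0 − 4)/5 = -3/8
  x_1 = -3/8;  a_1 = 4;  x_2 = (x_1 − 4)/5 = -7/8
  x_2 = -7/8;  a_2 = 1;  x_3 = (x_2 − 1)/5 = -3/8
  x_3 = -3/8;  a_3 = 4;  x_4 = (x_3 − 4)/5 = -7/8
  x_4 = -7/8;  a_4 = 1;  x_5 = (x_4 − 1)/5 = -3/8
  x_5 = -3/8;  a_5 = 4;  x_6 = (x_5 − 4)/5 = -7/8
Digits: (4, 4, 1, 4, 1, 4).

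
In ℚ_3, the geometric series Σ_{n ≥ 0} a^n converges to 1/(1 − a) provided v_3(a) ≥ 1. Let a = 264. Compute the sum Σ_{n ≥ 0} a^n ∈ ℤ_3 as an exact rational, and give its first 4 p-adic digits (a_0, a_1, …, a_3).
Σ a^n = 1/(1 − a) = -1/263;  first 4 digits = (1, 1, 0, 0)

v_3(a) = 1 ≥ 1, so the series converges in ℤ_3 to 1/(1 − a) = 1/(1 − 264) = -1/263. Expand this rational in ℤ_3: compute digits iteratively via d_i = x_i mod 3, x_{i+1} = (x_i − d_i)/3. The first 4 digits are (1, 1, 0, 0).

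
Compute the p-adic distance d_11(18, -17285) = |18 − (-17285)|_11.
d_11(18, -17285) = 1/1331

Step 1 — x − y = 18 − (-17285) = 17303. Step 2 — v_11(17303) = 3 (factor: 17303 = (11^3 · 13); the sign does not affect v_p). Step 3 — |x − y|_11 = 11^{-3} = 1/1331.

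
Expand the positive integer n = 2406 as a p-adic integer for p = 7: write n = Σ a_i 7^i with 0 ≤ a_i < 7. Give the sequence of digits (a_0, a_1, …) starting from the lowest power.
(a_0, a_1, …) = (5, 0, 0, 0, 1)

Repeated division by 7 gives the digits low-to-high: 2406 = 5 + 1·7^4. Digit sequence: (5, 0, 0, 0, 1).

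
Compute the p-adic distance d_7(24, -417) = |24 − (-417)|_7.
d_7(24, -417) = 1/49

Step 1 — x − y = 24 − (-417) = 441. Step 2 — v_7(441) = 2 (factor: 441 = (7^2 · 9); the sign does not affect v_p). Step 3 — |x − y|_7 = 7^{-2} = 1/49.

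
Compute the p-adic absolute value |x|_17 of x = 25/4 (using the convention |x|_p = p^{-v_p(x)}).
|25/4|_17 = 1

Step 1 — compute v_17(x) by factoring powers of 17 out of the numerator and denominator: v_17(25/4) = 0. Step 2 — apply |x|_p = p^{-v_p(x)} = 17^{0} = 1.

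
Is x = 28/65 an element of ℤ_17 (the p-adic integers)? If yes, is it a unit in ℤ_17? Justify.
x ∈ ℤ_17^× (unit); v_17(x) = 0

ℤ_17 = {x ∈ ℚ_17 : v_17(x) ≥ 0} and ℤ_17^× = {x ∈ ℤ_17 : v_17(x) = 0}. Here v_17(28/65) = v_17(num) − v_17(den) = 0; compare against these criteria.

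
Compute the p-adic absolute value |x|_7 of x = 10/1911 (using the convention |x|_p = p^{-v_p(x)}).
|10/1911|_7 = 49

Step 1 — compute v_7(x) by factoring powers of 7 out of the numerator and denominator: v_7(10/1911) = -2. Step 2 — apply |x|_p = p^{-v_p(x)} = 7^{2} = 49.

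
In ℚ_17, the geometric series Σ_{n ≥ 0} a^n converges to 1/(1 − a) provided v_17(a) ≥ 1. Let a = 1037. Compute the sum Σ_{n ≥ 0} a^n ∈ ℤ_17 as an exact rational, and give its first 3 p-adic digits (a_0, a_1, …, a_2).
Σ a^n = 1/(1 − a) = -1/1036;  first 3 digits = (1, 10, 1)

v_17(a) = 1 ≥ 1, so the series converges in ℤ_17 to 1/(1 − a) = 1/(1 − 1037) = -1/1036. Expand this rational in ℤ_17: compute digits iteratively via d_i = x_i mod 17, x_{i+1} = (x_i − d_i)/17. The first 3 digits are (1, 10, 1).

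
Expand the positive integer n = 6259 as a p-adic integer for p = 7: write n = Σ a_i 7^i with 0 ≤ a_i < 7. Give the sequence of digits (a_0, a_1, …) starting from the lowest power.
(a_0, a_1, …) = (1, 5, 1, 4, 2)

Repeated division by 7 gives the digits low-to-high: 6259 = 1 + 5·7^1 + 1·7^2 + 4·7^3 + 2·7^4. Digit sequence: (1, 5, 1, 4, 2).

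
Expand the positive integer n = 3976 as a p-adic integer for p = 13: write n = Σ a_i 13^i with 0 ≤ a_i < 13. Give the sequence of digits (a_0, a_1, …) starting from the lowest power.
(a_0, a_1, …) = (11, 6, 10, 1)

Repeated division by 13 gives the digits low-to-high: 3976 = 11 + 6·13^1 + 10·13^2 + 1·13^3. Digit sequence: (11, 6, 10, 1).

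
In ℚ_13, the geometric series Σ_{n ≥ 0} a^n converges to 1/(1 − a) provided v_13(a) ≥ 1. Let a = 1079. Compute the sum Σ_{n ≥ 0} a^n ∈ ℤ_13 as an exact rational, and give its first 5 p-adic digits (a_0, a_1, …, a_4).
Σ a^n = 1/(1 − a) = -1/1078;  first 5 digits = (1, 5, 5, 5, 7)

v_13(a) = 1 ≥ 1, so the series converges in ℤ_13 to 1/(1 − a) = 1/(1 − 1079) = -1/1078. Expand this rational in ℤ_13: compute digits iteratively via d_i = x_i mod 13, x_{i+1} = (x_i − d_i)/13. The first 5 digits are (1, 5, 5, 5, 7).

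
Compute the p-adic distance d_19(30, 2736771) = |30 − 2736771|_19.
d_19(30, 2736771) = 1/130321

Step 1 — x − y = 30 − 2736771 = -2736741. Step 2 — v_19(-2736741) = 4 (factor: -2736741 = −(19^4 · 21); the sign does not affect v_p). Step 3 — |x − y|_19 = 19^{-4} = 1/130321.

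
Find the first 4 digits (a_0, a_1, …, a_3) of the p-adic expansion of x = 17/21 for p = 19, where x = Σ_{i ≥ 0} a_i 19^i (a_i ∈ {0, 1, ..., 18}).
(a_0, …, a_3) = (18, 0, 9, 14)

v_19(17/21) = 0 (numerator and denominator both coprime to 19), so x ∈ ℤ_19^×. Compute digits iteratively via a_i = x_i mod 19, x_{i+1} = (x_i − a_i)/19, with x_0 = x:
  x_0 = 17/21;  a_0 = 18;  x_1 = (x_0 − 18)/19 = -19/21
  x_1 = -19/21;  a_1 = 0;  x_2 = (x_1 − 0)/19 = -1/21
  x_2 = -1/21;  a_2 = 9;  x_3 = (x_2 − 9)/19 = -10/21
  x_3 = -10/21;  a_3 = 14;  x_4 = (x_3 − 14)/19 = -16/21
Digits: (18, 0, 9, 14).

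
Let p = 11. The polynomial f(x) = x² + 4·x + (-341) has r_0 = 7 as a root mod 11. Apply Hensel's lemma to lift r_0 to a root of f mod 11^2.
r_1 = 62 (mod 121)

Hensel: r_{i+1} = r_i − f(r_i)·(f′(r_i))^{-1} mod 11^{i+2}, f′(x) = 2x + 4. Iterate:
  r_0 = 7 (mod 11)
  r_1 = 62 (mod 121)
Final: r = 62 satisfies f(r) ≡ 0 mod 11^2.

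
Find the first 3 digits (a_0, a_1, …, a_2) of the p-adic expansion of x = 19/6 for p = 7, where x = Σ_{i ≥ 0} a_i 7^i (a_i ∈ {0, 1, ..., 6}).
(a_0, …, a_2) = (2, 6, 5)

v_7(19/6) = 0 (numerator and denominator both coprime to 7), so x ∈ ℤ_7^×. Compute digits iteratively via a_i = x_i mod 7, x_{i+1} = (x_i − a_i)/7, with x_0 = x:
  x_0 = 19/6;  a_0 = 2;  x_1 = (x_0 − 2)/7 = 1/6
  x_1 = 1/6;  a_1 = 6;  x_2 = (x_1 − 6)/7 = -5/6
  x_2 = -5/6;  a_2 = 5;  x_3 = (x_2 − 5)/7 = -5/6
Digits: (2, 6, 5).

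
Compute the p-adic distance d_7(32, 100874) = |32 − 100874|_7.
d_7(32, 100874) = 1/16807

Step 1 — x − y = 32 − 100874 = -100842. Step 2 — v_7(-100842) = 5 (factor: -100842 = −(7^5 · 6); the sign does not affect v_p). Step 3 — |x − y|_7 = 7^{-5} = 1/16807.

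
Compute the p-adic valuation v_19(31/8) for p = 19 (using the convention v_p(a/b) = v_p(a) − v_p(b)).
v_19(31/8) = 0

Factor powers of 19 from the numerator and denominator of the reduced fraction: 31 = 19^0 · 31 and 8 = 19^0 · 8. Apply v_p(a/b) = v_p(a) − v_p(b): v_19(31/8) = 0 − 0 = 0.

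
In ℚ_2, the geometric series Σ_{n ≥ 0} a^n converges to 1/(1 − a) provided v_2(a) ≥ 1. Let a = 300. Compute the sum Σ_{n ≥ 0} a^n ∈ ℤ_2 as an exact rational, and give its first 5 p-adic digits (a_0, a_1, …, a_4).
Σ a^n = 1/(1 − a) = -1/299;  first 5 digits = (1, 0, 1, 1, 1)

v_2(a) = 2 ≥ 1, so the series converges in ℤ_2 to 1/(1 − a) = 1/(1 − 300) = -1/299. Expand this rational in ℤ_2: compute digits iteratively via d_i = x_i mod 2, x_{i+1} = (x_i − d_i)/2. The first 5 digits are (1, 0, 1, 1, 1).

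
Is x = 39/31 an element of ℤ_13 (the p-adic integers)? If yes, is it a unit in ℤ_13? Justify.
x ∈ ℤ_13 but not a unit; v_13(x) = 1 > 0

ℤ_13 = {x ∈ ℚ_13 : v_13(x) ≥ 0} and ℤ_13^× = {x ∈ ℤ_13 : v_13(x) = 0}. Here v_13(39/31) = v_13(num) − v_13(den) = 1; compare against these criteria.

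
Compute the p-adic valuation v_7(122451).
v_7(122451) = 4

v_7(n) is the largest exponent k such that 7^k divides n. Factor out: 122451 = 7^4 · 51. (Sign doesn't affect v_p.) So v_7(122451) = 4.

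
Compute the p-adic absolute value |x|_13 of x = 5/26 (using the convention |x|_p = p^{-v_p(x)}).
|5/26|_13 = 13

Step 1 — compute v_13(x) by factoring powers of 13 out of the numerator and denominator: v_13(5/26) = -1. Step 2 — apply |x|_p = p^{-v_p(x)} = 13^{1} = 13.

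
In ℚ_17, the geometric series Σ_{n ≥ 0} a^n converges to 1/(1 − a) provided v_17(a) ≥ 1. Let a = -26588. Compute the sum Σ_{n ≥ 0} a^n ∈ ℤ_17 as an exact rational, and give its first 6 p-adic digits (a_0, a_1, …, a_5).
Σ a^n = 1/(1 − a) = 1/26589;  first 6 digits = (1, 0, 10, 11, 14, 4)

v_17(a) = 2 ≥ 1, so the series converges in ℤ_17 to 1/(1 − a) = 1/(1 − (-26588)) = 1/26589. Expand this rational in ℤ_17: compute digits iteratively via d_i = x_i mod 17, x_{i+1} = (x_i − d_i)/17. The first 6 digits are (1, 0, 10, 11, 14, 4).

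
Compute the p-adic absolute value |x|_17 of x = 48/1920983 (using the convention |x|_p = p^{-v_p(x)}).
|48/1920983|_17 = 83521

Step 1 — compute v_17(x) by factoring powers of 17 out of the numerator and denominator: v_17(48/1920983) = -4. Step 2 — apply |x|_p = p^{-v_p(x)} = 17^{4} = 83521.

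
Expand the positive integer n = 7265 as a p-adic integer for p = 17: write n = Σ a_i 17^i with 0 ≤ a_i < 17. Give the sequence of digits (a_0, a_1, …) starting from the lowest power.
(a_0, a_1, …) = (6, 2, 8, 1)

Repeated division by 17 gives the digits low-to-high: 7265 = 6 + 2·17^1 + 8·17^2 + 1·17^3. Digit sequence: (6, 2, 8, 1).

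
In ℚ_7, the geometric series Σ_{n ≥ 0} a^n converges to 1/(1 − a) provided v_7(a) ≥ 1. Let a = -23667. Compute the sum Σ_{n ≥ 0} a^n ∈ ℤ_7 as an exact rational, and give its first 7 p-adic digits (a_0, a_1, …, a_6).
Σ a^n = 1/(1 − a) = 1/23668;  first 7 digits = (1, 0, 0, 1, 4, 5, 0)

v_7(a) = 3 ≥ 1, so the series converges in ℤ_7 to 1/(1 − a) = 1/(1 − (-23667)) = 1/23668. Expand this rational in ℤ_7: compute digits iteratively via d_i = x_i mod 7, x_{i+1} = (x_i − d_i)/7. The first 7 digits are (1, 0, 0, 1, 4, 5, 0).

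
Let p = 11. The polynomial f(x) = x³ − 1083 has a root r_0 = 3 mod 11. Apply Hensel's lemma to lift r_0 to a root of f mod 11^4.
r_3 = 10717 (mod 14641)

Hensel: r_{i+1} = r_i − f(r_i)/f′(r_i) mod 11^{i+2}, where f′(x) = 3x². Iterate:
  r_0 = 3 (mod 11)
  r_1 = 69 (mod 121)
  r_2 = 69 (mod 1331)
  r_3 = 10717 (mod 14641)
Final: r = 10717 with f(r) ≡ 0 mod 11^4.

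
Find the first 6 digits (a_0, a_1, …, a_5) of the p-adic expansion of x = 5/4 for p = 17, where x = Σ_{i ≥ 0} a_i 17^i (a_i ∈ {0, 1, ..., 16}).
(a_0, …, a_5) = (14, 12, 12, 12, 12, 12)

v_17(5/4) = 0 (numerator and denominator both coprime to 17), so x ∈ ℤ_17^×. Compute digits iteratively via a_i = x_i mod 17, x_{i+1} = (x_i − a_i)/17, with x_0 = x:
  x_0 = 5/4;  a_0 = 14;  x_1 = (x_0 − 14)/17 = -3/4
  x_1 = -3/4;  a_1 = 12;  x_2 = (x_1 − 12)/17 = -3/4
  x_2 = -3/4;  a_2 = 12;  x_3 = (x_2 − 12)/17 = -3/4
  x_3 = -3/4;  a_3 = 12;  x_4 = (x_3 − 12)/17 = -3/4
  x_4 = -3/4;  a_4 = 12;  x_5 = (x_4 − 12)/17 = -3/4
  x_5 = -3/4;  a_5 = 12;  x_6 = (x_5 − 12)/17 = -3/4
Digits: (14, 12, 12, 12, 12, 12).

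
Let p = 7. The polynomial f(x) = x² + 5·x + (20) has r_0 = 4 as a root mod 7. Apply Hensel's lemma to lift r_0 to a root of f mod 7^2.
r_1 = 11 (mod 49)

Hensel: r_{i+1} = r_i − f(r_i)·(f′(r_i))^{-1} mod 7^{i+2}, f′(x) = 2x + 5. Iterate:
  r_0 = 4 (mod 7)
  r_1 = 11 (mod 49)
Final: r = 11 satisfies f(r) ≡ 0 mod 7^2.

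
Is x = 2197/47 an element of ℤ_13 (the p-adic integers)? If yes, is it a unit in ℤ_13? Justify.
x ∈ ℤ_13 but not a unit; v_13(x) = 3 > 0

ℤ_13 = {x ∈ ℚ_13 : v_13(x) ≥ 0} and ℤ_13^× = {x ∈ ℤ_13 : v_13(x) = 0}. Here v_13(2197/47) = v_13(num) − v_13(den) = 3; compare against these criteria.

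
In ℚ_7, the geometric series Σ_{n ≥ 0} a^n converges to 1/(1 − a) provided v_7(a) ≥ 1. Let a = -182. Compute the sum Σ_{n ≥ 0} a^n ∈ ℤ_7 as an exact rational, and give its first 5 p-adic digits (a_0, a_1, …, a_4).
Σ a^n = 1/(1 − a) = 1/183;  first 5 digits = (1, 2, 0, 6, 3)

v_7(a) = 1 ≥ 1, so the series converges in ℤ_7 to 1/(1 − a) = 1/(1 − (-182)) = 1/183. Expand this rational in ℤ_7: compute digits iteratively via d_i = x_i mod 7, x_{i+1} = (x_i − d_i)/7. The first 5 digits are (1, 2, 0, 6, 3).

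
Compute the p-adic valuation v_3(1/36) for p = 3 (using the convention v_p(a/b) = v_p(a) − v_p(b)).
v_3(1/36) = -2

Factor powers of 3 from the numerator and denominator of the reduced fraction: 1 = 3^0 · 1 and 36 = 3^2 · 4. Apply v_p(a/b) = v_p(a) − v_p(b): v_3(1/36) = 0 − 2 = -2.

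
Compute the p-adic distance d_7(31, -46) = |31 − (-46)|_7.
d_7(31, -46) = 1/7

Step 1 — x − y = 31 − (-46) = 77. Step 2 — v_7(77) = 1 (factor: 77 = (7^1 · 11); the sign does not affect v_p). Step 3 — |x − y|_7 = 7^{-1} = 1/7.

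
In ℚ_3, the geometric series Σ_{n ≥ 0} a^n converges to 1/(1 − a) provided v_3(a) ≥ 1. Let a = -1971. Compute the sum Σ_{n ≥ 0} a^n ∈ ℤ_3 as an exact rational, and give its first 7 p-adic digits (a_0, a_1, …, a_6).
Σ a^n = 1/(1 − a) = 1/1972;  first 7 digits = (1, 0, 0, 2, 2, 0, 1)

v_3(a) = 3 ≥ 1, so the series converges in ℤ_3 to 1/(1 − a) = 1/(1 − (-1971)) = 1/1972. Expand this rational in ℤ_3: compute digits iteratively via d_i = x_i mod 3, x_{i+1} = (x_i − d_i)/3. The first 7 digits are (1, 0, 0, 2, 2, 0, 1).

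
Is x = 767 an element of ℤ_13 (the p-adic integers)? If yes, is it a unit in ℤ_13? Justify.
x ∈ ℤ_13 but not a unit; v_13(x) = 1 > 0

ℤ_13 = {x ∈ ℚ_13 : v_13(x) ≥ 0} and ℤ_13^× = {x ∈ ℤ_13 : v_13(x) = 0}. Here v_13(767) = v_13(num) − v_13(den) = 1; compare against these criteria.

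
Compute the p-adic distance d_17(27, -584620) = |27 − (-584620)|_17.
d_17(27, -584620) = 1/83521

Step 1 — x − y = 27 − (-584620) = 584647. Step 2 — v_17(584647) = 4 (factor: 584647 = (17^4 · 7); the sign does not affect v_p). Step 3 — |x − y|_17 = 17^{-4} = 1/83521.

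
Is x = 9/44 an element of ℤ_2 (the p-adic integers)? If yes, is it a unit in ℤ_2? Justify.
x ∉ ℤ_2 (v_2(x) = -2 < 0)

ℤ_2 = {x ∈ ℚ_2 : v_2(x) ≥ 0} and ℤ_2^× = {x ∈ ℤ_2 : v_2(x) = 0}. Here v_2(9/44) = v_2(num) − v_2(den) = -2; compare against these criteria.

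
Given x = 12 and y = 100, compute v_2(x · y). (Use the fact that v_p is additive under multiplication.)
v_2(1200) = 4

v_p(x) = 2 (factor: 12 = 2^2 · 3); v_p(y) = 2 (factor: 100 = 2^2 · 25). Additivity: v_p(xy) = v_p(x) + v_p(y) = 2 + 2 = 4. (Direct check: xy = 1200 = 2^4 · (75).)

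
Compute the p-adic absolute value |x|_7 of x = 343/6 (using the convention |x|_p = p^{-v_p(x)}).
|343/6|_7 = 1/343

Step 1 — compute v_7(x) by factoring powers of 7 out of the numerator and denominator: v_7(343/6) = 3. Step 2 — apply |x|_p = p^{-v_p(x)} = 7^{-3} = 1/343.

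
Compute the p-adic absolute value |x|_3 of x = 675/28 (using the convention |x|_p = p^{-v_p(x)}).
|675/28|_3 = 1/27

Step 1 — compute v_3(x) by factoring powers of 3 out of the numerator and denominator: v_3(675/28) = 3. Step 2 — apply |x|_p = p^{-v_p(x)} = 3^{-3} = 1/27.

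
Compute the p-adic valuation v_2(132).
v_2(132) = 2

v_2(n) is the largest exponent k such that 2^k divides n. Factor out: 132 = 2^2 · 33. (Sign doesn't affect v_p.) So v_2(132) = 2.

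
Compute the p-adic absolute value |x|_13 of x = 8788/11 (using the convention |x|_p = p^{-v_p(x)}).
|8788/11|_13 = 1/2197

Step 1 — compute v_13(x) by factoring powers of 13 out of the numerator and denominator: v_13(8788/11) = 3. Step 2 — apply |x|_p = p^{-v_p(x)} = 13^{-3} = 1/2197.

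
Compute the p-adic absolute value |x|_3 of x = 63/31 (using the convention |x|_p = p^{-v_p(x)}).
|63/31|_3 = 1/9

Step 1 — compute v_3(x) by factoring powers of 3 out of the numerator and denominator: v_3(63/31) = 2. Step 2 — apply |x|_p = p^{-v_p(x)} = 3^{-2} = 1/9.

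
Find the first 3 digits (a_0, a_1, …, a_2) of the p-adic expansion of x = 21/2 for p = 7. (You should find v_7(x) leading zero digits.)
(a_0, …, a_2) = (0, 5, 3)

v_7(21/2) = 1, so a_0 = ... = a_0 = 0. Factor out: x = 7^1 · u with u = 3/2 a unit in ℤ_7. Expand u iteratively via a_{v+i} = u_i mod 7, u_{i+1} = (u_i − a_{v+i})/7:
  u_0 = 3/2;  a_1 = 5;  u_1 = (u_0 − 5)/7 = -1/2
  u_1 = -1/2;  a_2 = 3;  u_2 = (u_1 − 3)/7 = -1/2
Digits: (0, 5, 3).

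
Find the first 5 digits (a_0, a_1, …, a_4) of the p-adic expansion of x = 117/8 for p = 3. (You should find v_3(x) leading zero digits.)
(a_0, …, a_4) = (0, 0, 2, 1, 0)

v_3(117/8) = 2, so a_0 = ... = a_1 = 0. Factor out: x = 3^2 · u with u = 13/8 a unit in ℤ_3. Expand u iteratively via a_{v+i} = u_i mod 3, u_{i+1} = (u_i − a_{v+i})/3:
  u_0 = 13/8;  a_2 = 2;  u_1 = (u_0 − 2)/3 = -1/8
  u_1 = -1/8;  a_3 = 1;  u_2 = (u_1 − 1)/3 = -3/8
  u_2 = -3/8;  a_4 = 0;  u_3 = (u_2 − 0)/3 = -1/8
Digits: (0, 0, 2, 1, 0).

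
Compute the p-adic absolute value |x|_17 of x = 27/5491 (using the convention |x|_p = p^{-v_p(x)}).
|27/5491|_17 = 289

Step 1 — compute v_17(x) by factoring powers of 17 out of the numerator and denominator: v_17(27/5491) = -2. Step 2 — apply |x|_p = p^{-v_p(x)} = 17^{2} = 289.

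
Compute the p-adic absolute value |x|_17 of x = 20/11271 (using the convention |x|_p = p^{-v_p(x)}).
|20/11271|_17 = 289

Step 1 — compute v_17(x) by factoring powers of 17 out of the numerator and denominator: v_17(20/11271) = -2. Step 2 — apply |x|_p = p^{-v_p(x)} = 17^{2} = 289.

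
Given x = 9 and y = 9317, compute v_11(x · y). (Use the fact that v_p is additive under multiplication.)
v_11(83853) = 3

v_p(x) = 0 (factor: 9 = 11^0 · 9); v_p(y) = 3 (factor: 9317 = 11^3 · 7). Additivity: v_p(xy) = v_p(x) + v_p(y) = 0 + 3 = 3. (Direct check: xy = 83853 = 11^3 · (63).)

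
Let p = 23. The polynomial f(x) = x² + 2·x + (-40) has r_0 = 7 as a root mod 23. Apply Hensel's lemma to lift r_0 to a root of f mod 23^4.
r_3 = 6585 (mod 279841)

Hensel: r_{i+1} = r_i − f(r_i)·(f′(r_i))^{-1} mod 23^{i+2}, f′(x) = 2x + 2. Iterate:
  r_0 = 7 (mod 23)
  r_1 = 237 (mod 529)
  r_2 = 6585 (mod 12167)
  r_3 = 6585 (mod 279841)
Final: r = 6585 satisfies f(r) ≡ 0 mod 23^4.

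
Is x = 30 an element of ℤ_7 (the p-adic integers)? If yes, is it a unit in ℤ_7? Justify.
x ∈ ℤ_7^× (unit); v_7(x) = 0

ℤ_7 = {x ∈ ℚ_7 : v_7(x) ≥ 0} and ℤ_7^× = {x ∈ ℤ_7 : v_7(x) = 0}. Here v_7(30) = v_7(num) − v_7(den) = 0; compare against these criteria.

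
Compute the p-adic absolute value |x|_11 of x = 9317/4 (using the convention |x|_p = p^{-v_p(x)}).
|9317/4|_11 = 1/1331

Step 1 — compute v_11(x) by factoring powers of 11 out of the numerator and denominator: v_11(9317/4) = 3. Step 2 — apply |x|_p = p^{-v_p(x)} = 11^{-3} = 1/1331.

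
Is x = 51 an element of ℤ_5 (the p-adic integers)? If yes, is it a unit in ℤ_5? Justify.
x ∈ ℤ_5^× (unit); v_5(x) = 0

ℤ_5 = {x ∈ ℚ_5 : v_5(x) ≥ 0} and ℤ_5^× = {x ∈ ℤ_5 : v_5(x) = 0}. Here v_5(51) = v_5(num) − v_5(den) = 0; compare against these criteria.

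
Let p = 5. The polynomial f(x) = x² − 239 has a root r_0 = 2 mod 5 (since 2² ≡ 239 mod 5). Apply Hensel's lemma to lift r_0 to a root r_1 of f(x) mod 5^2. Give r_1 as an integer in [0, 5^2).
r_1 = 17 (mod 25)

Hensel's recurrence: r_{i+1} = r_i − f(r_i)·(f′(r_i))^{-1} mod 5^{i+2}, with f′(x) = 2x. Iterate:
  r_0 = 2 (mod 5)
  r_1 = 17 (mod 25)
Final: r_1 = 17, and one checks f(r_1) ≡ 0 mod 5^2.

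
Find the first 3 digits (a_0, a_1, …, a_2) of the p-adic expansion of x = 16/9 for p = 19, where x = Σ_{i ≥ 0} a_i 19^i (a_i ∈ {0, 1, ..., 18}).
(a_0, …, a_2) = (6, 4, 4)

v_19(16/9) = 0 (numerator and denominator both coprime to 19), so x ∈ ℤ_19^×. Compute digits iteratively via a_i = x_i mod 19, x_{i+1} = (x_i − a_i)/19, with x_0 = x:
  x_0 = 16/9;  a_0 = 6;  x_1 = (x_0 − 6)/19 = -2/9
  x_1 = -2/9;  a_1 = 4;  x_2 = (x_1 − 4)/19 = -2/9
  x_2 = -2/9;  a_2 = 4;  x_3 = (x_2 − 4)/19 = -2/9
Digits: (6, 4, 4).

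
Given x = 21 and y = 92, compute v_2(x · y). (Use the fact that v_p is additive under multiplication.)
v_2(1932) = 2

v_p(x) = 0 (factor: 21 = 2^0 · 21); v_p(y) = 2 (factor: 92 = 2^2 · 23). Additivity: v_p(xy) = v_p(x) + v_p(y) = 0 + 2 = 2. (Direct check: xy = 1932 = 2^2 · (483).)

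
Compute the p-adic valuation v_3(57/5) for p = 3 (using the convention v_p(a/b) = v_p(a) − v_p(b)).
v_3(57/5) = 1

Factor powers of 3 from the numerator and denominator of the reduced fraction: 57 = 3^1 · 19 and 5 = 3^0 · 5. Apply v_p(a/b) = v_p(a) − v_p(b): v_3(57/5) = 1 − 0 = 1.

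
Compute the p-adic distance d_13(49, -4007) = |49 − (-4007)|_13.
d_13(49, -4007) = 1/169

Step 1 — x − y = 49 − (-4007) = 4056. Step 2 — v_13(4056) = 2 (factor: 4056 = (13^2 · 24); the sign does not affect v_p). Step 3 — |x − y|_13 = 13^{-2} = 1/169.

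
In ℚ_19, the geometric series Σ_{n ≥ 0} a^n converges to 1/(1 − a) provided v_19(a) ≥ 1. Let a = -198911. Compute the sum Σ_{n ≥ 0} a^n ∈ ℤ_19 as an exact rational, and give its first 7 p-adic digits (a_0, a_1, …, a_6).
Σ a^n = 1/(1 − a) = 1/198912;  first 7 digits = (1, 0, 0, 9, 17, 18, 4)

v_19(a) = 3 ≥ 1, so the series converges in ℤ_19 to 1/(1 − a) = 1/(1 − (-198911)) = 1/198912. Expand this rational in ℤ_19: compute digits iteratively via d_i = x_i mod 19, x_{i+1} = (x_i − d_i)/19. The first 7 digits are (1, 0, 0, 9, 17, 18, 4).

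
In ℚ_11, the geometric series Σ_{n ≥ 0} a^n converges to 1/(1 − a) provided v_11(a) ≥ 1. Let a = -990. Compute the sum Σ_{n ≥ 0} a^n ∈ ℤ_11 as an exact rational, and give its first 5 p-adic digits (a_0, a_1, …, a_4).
Σ a^n = 1/(1 − a) = 1/991;  first 5 digits = (1, 9, 6, 1, 8)

v_11(a) = 1 ≥ 1, so the series converges in ℤ_11 to 1/(1 − a) = 1/(1 − (-990)) = 1/991. Expand this rational in ℤ_11: compute digits iteratively via d_i = x_i mod 11, x_{i+1} = (x_i − d_i)/11. The first 5 digits are (1, 9, 6, 1, 8).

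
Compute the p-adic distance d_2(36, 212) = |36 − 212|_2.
d_2(36, 212) = 1/16

Step 1 — x − y = 36 − 212 = -176. Step 2 — v_2(-176) = 4 (factor: -176 = −(2^4 · 11); the sign does not affect v_p). Step 3 — |x − y|_2 = 2^{-4} = 1/16.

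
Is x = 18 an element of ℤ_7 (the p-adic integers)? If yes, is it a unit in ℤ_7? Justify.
x ∈ ℤ_7^× (unit); v_7(x) = 0

ℤ_7 = {x ∈ ℚ_7 : v_7(x) ≥ 0} and ℤ_7^× = {x ∈ ℤ_7 : v_7(x) = 0}. Here v_7(18) = v_7(num) − v_7(den) = 0; compare against these criteria.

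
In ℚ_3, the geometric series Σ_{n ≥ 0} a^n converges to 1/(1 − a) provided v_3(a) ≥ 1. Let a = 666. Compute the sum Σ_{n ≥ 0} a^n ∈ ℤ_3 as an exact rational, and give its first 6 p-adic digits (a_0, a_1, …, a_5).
Σ a^n = 1/(1 − a) = -1/665;  first 6 digits = (1, 0, 2, 0, 0, 1)

v_3(a) = 2 ≥ 1, so the series converges in ℤ_3 to 1/(1 − a) = 1/(1 − 666) = -1/665. Expand this rational in ℤ_3: compute digits iteratively via d_i = x_i mod 3, x_{i+1} = (x_i − d_i)/3. The first 6 digits are (1, 0, 2, 0, 0, 1).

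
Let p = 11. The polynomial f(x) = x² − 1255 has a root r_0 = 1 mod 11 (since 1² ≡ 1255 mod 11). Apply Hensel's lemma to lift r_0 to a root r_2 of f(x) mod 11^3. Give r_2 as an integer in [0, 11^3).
r_2 = 386 (mod 1331)

Hensel's recurrence: r_{i+1} = r_i − f(r_i)·(f′(r_i))^{-1} mod 11^{i+2}, with f′(x) = 2x. Iterate:
  r_0 = 1 (mod 11)
  r_1 = 23 (mod 121)
  r_2 = 386 (mod 1331)
Final: r_2 = 386, and one checks f(r_2) ≡ 0 mod 11^3.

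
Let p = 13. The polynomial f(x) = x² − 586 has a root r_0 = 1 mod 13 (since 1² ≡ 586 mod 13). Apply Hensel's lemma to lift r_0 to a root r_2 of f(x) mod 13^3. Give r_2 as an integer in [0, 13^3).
r_2 = 1730 (mod 2197)

Hensel's recurrence: r_{i+1} = r_i − f(r_i)·(f′(r_i))^{-1} mod 13^{i+2}, with f′(x) = 2x. Iterate:
  r_0 = 1 (mod 13)
  r_1 = 40 (mod 169)
  r_2 = 1730 (mod 2197)
Final: r_2 = 1730, and one checks f(r_2) ≡ 0 mod 13^3.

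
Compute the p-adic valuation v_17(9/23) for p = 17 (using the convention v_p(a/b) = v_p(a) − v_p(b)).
v_17(9/23) = 0

Factor powers of 17 from the numerator and denominator of the reduced fraction: 9 = 17^0 · 9 and 23 = 17^0 · 23. Apply v_p(a/b) = v_p(a) − v_p(b): v_17(9/23) = 0 − 0 = 0.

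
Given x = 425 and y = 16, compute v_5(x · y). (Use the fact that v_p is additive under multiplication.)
v_5(6800) = 2

v_p(x) = 2 (factor: 425 = 5^2 · 17); v_p(y) = 0 (factor: 16 = 5^0 · 16). Additivity: v_p(xy) = v_p(x) + v_p(y) = 2 + 0 = 2. (Direct check: xy = 6800 = 5^2 · (272).)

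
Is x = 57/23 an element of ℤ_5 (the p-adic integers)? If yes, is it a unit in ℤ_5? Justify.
x ∈ ℤ_5^× (unit); v_5(x) = 0

ℤ_5 = {x ∈ ℚ_5 : v_5(x) ≥ 0} and ℤ_5^× = {x ∈ ℤ_5 : v_5(x) = 0}. Here v_5(57/23) = v_5(num) − v_5(den) = 0; compare against these criteria.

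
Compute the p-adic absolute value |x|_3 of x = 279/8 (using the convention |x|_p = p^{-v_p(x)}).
|279/8|_3 = 1/9

Step 1 — compute v_3(x) by factoring powers of 3 out of the numerator and denominator: v_3(279/8) = 2. Step 2 — apply |x|_p = p^{-v_p(x)} = 3^{-2} = 1/9.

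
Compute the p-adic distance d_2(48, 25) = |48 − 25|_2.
d_2(48, 25) = 1

Step 1 — x − y = 48 − 25 = 23. Step 2 — v_2(23) = 0 (factor: 23 = (2^0 · 23); the sign does not affect v_p). Step 3 — |x − y|_2 = 2^{0} = 1.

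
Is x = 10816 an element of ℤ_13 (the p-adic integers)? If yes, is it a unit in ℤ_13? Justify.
x ∈ ℤ_13 but not a unit; v_13(x) = 2 > 0

ℤ_13 = {x ∈ ℚ_13 : v_13(x) ≥ 0} and ℤ_13^× = {x ∈ ℤ_13 : v_13(x) = 0}. Here v_13(10816) = v_13(num) − v_13(den) = 2; compare against these criteria.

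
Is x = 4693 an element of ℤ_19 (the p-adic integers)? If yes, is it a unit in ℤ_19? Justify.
x ∈ ℤ_19 but not a unit; v_19(x) = 2 > 0

ℤ_19 = {x ∈ ℚ_19 : v_19(x) ≥ 0} and ℤ_19^× = {x ∈ ℤ_19 : v_19(x) = 0}. Here v_19(4693) = v_19(num) − v_19(den) = 2; compare against these criteria.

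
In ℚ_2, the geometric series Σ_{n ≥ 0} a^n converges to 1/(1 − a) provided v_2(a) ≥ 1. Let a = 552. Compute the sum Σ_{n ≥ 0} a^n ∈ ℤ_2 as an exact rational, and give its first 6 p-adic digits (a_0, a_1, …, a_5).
Σ a^n = 1/(1 − a) = -1/551;  first 6 digits = (1, 0, 0, 1, 0, 1)

v_2(a) = 3 ≥ 1, so the series converges in ℤ_2 to 1/(1 − a) = 1/(1 − 552) = -1/551. Expand this rational in ℤ_2: compute digits iteratively via d_i = x_i mod 2, x_{i+1} = (x_i − d_i)/2. The first 6 digits are (1, 0, 0, 1, 0, 1).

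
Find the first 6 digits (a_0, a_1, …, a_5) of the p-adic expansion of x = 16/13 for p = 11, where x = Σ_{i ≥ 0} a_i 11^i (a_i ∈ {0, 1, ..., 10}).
(a_0, …, a_5) = (8, 7, 1, 10, 5, 2)

v_11(16/13) = 0 (numerator and denominator both coprime to 11), so x ∈ ℤ_11^×. Compute digits iteratively via a_i = x_i mod 11, x_{i+1} = (x_i − a_i)/11, with x_0 = x:
  x_0 = 16/13;  a_0 = 8;  x_1 = (x_0 − 8)/11 = -8/13
  x_1 = -8/13;  a_1 = 7;  x_2 = (x_1 − 7)/11 = -9/13
  x_2 = -9/13;  a_2 = 1;  x_3 = (x_2 − 1)/11 = -2/13
  x_3 = -2/13;  a_3 = 10;  x_4 = (x_3 − 10)/11 = -12/13
  x_4 = -12/13;  a_4 = 5;  x_5 = (x_4 − 5)/11 = -7/13
  x_5 = -7/13;  a_5 = 2;  x_6 = (x_5 − 2)/11 = -3/13
Digits: (8, 7, 1, 10, 5, 2).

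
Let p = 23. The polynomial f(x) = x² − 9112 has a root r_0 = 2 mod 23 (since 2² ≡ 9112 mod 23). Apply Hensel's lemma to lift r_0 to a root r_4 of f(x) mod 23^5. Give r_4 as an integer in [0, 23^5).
r_4 = 5419239 (mod 6436343)

Hensel's recurrence: r_{i+1} = r_i − f(r_i)·(f′(r_i))^{-1} mod 23^{i+2}, with f′(x) = 2x. Iterate:
  r_0 = 2 (mod 23)
  r_1 = 163 (mod 529)
  r_2 = 4924 (mod 12167)
  r_3 = 102260 (mod 279841)
  r_4 = 5419239 (mod 6436343)
Final: r_4 = 5419239, and one checks f(r_4) ≡ 0 mod 23^5.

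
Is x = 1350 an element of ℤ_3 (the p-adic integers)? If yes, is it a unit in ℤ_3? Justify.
x ∈ ℤ_3 but not a unit; v_3(x) = 3 > 0

ℤ_3 = {x ∈ ℚ_3 : v_3(x) ≥ 0} and ℤ_3^× = {x ∈ ℤ_3 : v_3(x) = 0}. Here v_3(1350) = v_3(num) − v_3(den) = 3; compare against these criteria.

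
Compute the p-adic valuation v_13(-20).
v_13(-20) = 0

v_13(n) is the largest exponent k such that 13^k divides n. Factor out: -20 = -13^0 · 20. (Sign doesn't affect v_p.) So v_13(-20) = 0.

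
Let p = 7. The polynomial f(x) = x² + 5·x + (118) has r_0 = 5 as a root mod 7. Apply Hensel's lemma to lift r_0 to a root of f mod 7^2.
r_1 = 33 (mod 49)

Hensel: r_{i+1} = r_i − f(r_i)·(f′(r_i))^{-1} mod 7^{i+2}, f′(x) = 2x + 5. Iterate:
  r_0 = 5 (mod 7)
  r_1 = 33 (mod 49)
Final: r = 33 satisfies f(r) ≡ 0 mod 7^2.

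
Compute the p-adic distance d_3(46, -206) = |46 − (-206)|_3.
d_3(46, -206) = 1/9

Step 1 — x − y = 46 − (-206) = 252. Step 2 — v_3(252) = 2 (factor: 252 = (3^2 · 28); the sign does not affect v_p). Step 3 — |x − y|_3 = 3^{-2} = 1/9.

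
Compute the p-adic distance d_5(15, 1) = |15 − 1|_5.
d_5(15, 1) = 1

Step 1 — x − y = 15 − 1 = 14. Step 2 — v_5(14) = 0 (factor: 14 = (5^0 · 14); the sign does not affect v_p). Step 3 — |x − y|_5 = 5^{0} = 1.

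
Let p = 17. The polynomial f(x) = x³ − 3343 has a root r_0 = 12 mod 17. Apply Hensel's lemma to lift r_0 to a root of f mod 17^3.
r_2 = 2596 (mod 4913)

Hensel: r_{i+1} = r_i − f(r_i)/f′(r_i) mod 17^{i+2}, where f′(x) = 3x². Iterate:
  r_0 = 12 (mod 17)
  r_1 = 284 (mod 289)
  r_2 = 2596 (mod 4913)
Final: r = 2596 with f(r) ≡ 0 mod 17^3.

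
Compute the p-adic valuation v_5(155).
v_5(155) = 1

v_5(n) is the largest exponent k such that 5^k divides n. Factor out: 155 = 5^1 · 31. (Sign doesn't affect v_p.) So v_5(155) = 1.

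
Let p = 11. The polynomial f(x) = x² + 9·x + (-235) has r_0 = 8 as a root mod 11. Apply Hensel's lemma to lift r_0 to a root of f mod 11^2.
r_1 = 41 (mod 121)

Hensel: r_{i+1} = r_i − f(r_i)·(f′(r_i))^{-1} mod 11^{i+2}, f′(x) = 2x + 9. Iterate:
  r_0 = 8 (mod 11)
  r_1 = 41 (mod 121)
Final: r = 41 satisfies f(r) ≡ 0 mod 11^2.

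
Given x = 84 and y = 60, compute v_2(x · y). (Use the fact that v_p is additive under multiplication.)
v_2(5040) = 4

v_p(x) = 2 (factor: 84 = 2^2 · 21); v_p(y) = 2 (factor: 60 = 2^2 · 15). Additivity: v_p(xy) = v_p(x) + v_p(y) = 2 + 2 = 4. (Direct check: xy = 5040 = 2^4 · (315).)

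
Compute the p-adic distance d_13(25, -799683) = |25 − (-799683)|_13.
d_13(25, -799683) = 1/28561

Step 1 — x − y = 25 − (-799683) = 799708. Step 2 — v_13(799708) = 4 (factor: 799708 = (13^4 · 28); the sign does not affect v_p). Step 3 — |x − y|_13 = 13^{-4} = 1/28561.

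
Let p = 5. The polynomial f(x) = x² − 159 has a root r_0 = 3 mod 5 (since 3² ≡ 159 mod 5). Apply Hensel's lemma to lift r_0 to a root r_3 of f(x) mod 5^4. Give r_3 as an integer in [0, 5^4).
r_3 = 28 (mod 625)

Hensel's recurrence: r_{i+1} = r_i − f(r_i)·(f′(r_i))^{-1} mod 5^{i+2}, with f′(x) = 2x. Iterate:
  r_0 = 3 (mod 5)
  r_1 = 3 (mod 25)
  r_2 = 28 (mod 125)
  r_3 = 28 (mod 625)
Final: r_3 = 28, and one checks f(r_3) ≡ 0 mod 5^4.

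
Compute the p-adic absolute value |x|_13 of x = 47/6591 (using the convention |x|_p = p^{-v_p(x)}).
|47/6591|_13 = 2197

Step 1 — compute v_13(x) by factoring powers of 13 out of the numerator and denominator: v_13(47/6591) = -3. Step 2 — apply |x|_p = p^{-v_p(x)} = 13^{3} = 2197.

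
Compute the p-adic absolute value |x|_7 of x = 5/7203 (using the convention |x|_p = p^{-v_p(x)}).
|5/7203|_7 = 2401

Step 1 — compute v_7(x) by factoring powers of 7 out of the numerator and denominator: v_7(5/7203) = -4. Step 2 — apply |x|_p = p^{-v_p(x)} = 7^{4} = 2401.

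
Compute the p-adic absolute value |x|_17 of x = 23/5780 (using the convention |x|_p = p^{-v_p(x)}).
|23/5780|_17 = 289

Step 1 — compute v_17(x) by factoring powers of 17 out of the numerator and denominator: v_17(23/5780) = -2. Step 2 — apply |x|_p = p^{-v_p(x)} = 17^{2} = 289.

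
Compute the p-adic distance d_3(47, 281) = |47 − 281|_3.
d_3(47, 281) = 1/9

Step 1 — x − y = 47 − 281 = -234. Step 2 — v_3(-234) = 2 (factor: -234 = −(3^2 · 26); the sign does not affect v_p). Step 3 — |x − y|_3 = 3^{-2} = 1/9.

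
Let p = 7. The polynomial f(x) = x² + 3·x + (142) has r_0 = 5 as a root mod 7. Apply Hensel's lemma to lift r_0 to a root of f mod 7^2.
r_1 = 40 (mod 49)

Hensel: r_{i+1} = r_i − f(r_i)·(f′(r_i))^{-1} mod 7^{i+2}, f′(x) = 2x + 3. Iterate:
  r_0 = 5 (mod 7)
  r_1 = 40 (mod 49)
Final: r = 40 satisfies f(r) ≡ 0 mod 7^2.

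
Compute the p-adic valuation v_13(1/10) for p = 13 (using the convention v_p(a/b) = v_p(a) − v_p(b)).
v_13(1/10) = 0

Factor powers of 13 from the numerator and denominator of the reduced fraction: 1 = 13^0 · 1 and 10 = 13^0 · 10. Apply v_p(a/b) = v_p(a) − v_p(b): v_13(1/10) = 0 − 0 = 0.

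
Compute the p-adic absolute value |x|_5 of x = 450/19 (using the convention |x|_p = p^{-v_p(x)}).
|450/19|_5 = 1/25

Step 1 — compute v_5(x) by factoring powers of 5 out of the numerator and denominator: v_5(450/19) = 2. Step 2 — apply |x|_p = p^{-v_p(x)} = 5^{-2} = 1/25.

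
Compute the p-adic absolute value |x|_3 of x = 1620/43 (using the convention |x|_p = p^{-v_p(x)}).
|1620/43|_3 = 1/81

Step 1 — compute v_3(x) by factoring powers of 3 out of the numerator and denominator: v_3(1620/43) = 4. Step 2 — apply |x|_p = p^{-v_p(x)} = 3^{-4} = 1/81.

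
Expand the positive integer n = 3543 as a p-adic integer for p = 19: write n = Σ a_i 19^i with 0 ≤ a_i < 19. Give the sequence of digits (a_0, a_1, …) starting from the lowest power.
(a_0, a_1, …) = (9, 15, 9)

Repeated division by 19 gives the digits low-to-high: 3543 = 9 + 15·19^1 + 9·19^2. Digit sequence: (9, 15, 9).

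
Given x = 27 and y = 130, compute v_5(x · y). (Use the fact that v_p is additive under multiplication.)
v_5(3510) = 1

v_p(x) = 0 (factor: 27 = 5^0 · 27); v_p(y) = 1 (factor: 130 = 5^1 · 26). Additivity: v_p(xy) = v_p(x) + v_p(y) = 0 + 1 = 1. (Direct check: xy = 3510 = 5^1 · (702).)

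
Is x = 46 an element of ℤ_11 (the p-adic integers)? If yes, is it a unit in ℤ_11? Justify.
x ∈ ℤ_11^× (unit); v_11(x) = 0

ℤ_11 = {x ∈ ℚ_11 : v_11(x) ≥ 0} and ℤ_11^× = {x ∈ ℤ_11 : v_11(x) = 0}. Here v_11(46) = v_11(num) − v_11(den) = 0; compare against these criteria.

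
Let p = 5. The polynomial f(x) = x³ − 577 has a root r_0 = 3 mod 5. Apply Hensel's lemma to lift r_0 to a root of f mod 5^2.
r_1 = 3 (mod 25)

Hensel: r_{i+1} = r_i − f(r_i)/f′(r_i) mod 5^{i+2}, where f′(x) = 3x². Iterate:
  r_0 = 3 (mod 5)
  r_1 = 3 (mod 25)
Final: r = 3 with f(r) ≡ 0 mod 5^2.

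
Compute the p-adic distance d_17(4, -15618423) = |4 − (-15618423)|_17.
d_17(4, -15618423) = 1/1419857

Step 1 — x − y = 4 − (-15618423) = 15618427. Step 2 — v_17(15618427) = 5 (factor: 15618427 = (17^5 · 11); the sign does not affect v_p). Step 3 — |x − y|_17 = 17^{-5} = 1/1419857.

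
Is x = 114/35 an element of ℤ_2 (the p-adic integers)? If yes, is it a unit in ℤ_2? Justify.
x ∈ ℤ_2 but not a unit; v_2(x) = 1 > 0

ℤ_2 = {x ∈ ℚ_2 : v_2(x) ≥ 0} and ℤ_2^× = {x ∈ ℤ_2 : v_2(x) = 0}. Here v_2(114/35) = v_2(num) − v_2(den) = 1; compare against these criteria.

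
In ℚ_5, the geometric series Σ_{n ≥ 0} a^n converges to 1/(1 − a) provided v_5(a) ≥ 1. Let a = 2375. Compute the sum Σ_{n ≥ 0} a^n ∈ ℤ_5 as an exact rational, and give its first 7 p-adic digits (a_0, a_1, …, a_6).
Σ a^n = 1/(1 − a) = -1/2374;  first 7 digits = (1, 0, 0, 4, 3, 0, 1)

v_5(a) = 3 ≥ 1, so the series converges in ℤ_5 to 1/(1 − a) = 1/(1 − 2375) = -1/2374. Expand this rational in ℤ_5: compute digits iteratively via d_i = x_i mod 5, x_{i+1} = (x_i − d_i)/5. The first 7 digits are (1, 0, 0, 4, 3, 0, 1).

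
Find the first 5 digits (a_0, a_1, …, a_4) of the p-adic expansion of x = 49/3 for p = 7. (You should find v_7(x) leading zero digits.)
(a_0, …, a_4) = (0, 0, 5, 4, 4)

v_7(49/3) = 2, so a_0 = ... = a_1 = 0. Factor out: x = 7^2 · u with u = 1/3 a unit in ℤ_7. Expand u iteratively via a_{v+i} = u_i mod 7, u_{i+1} = (u_i − a_{v+i})/7:
  u_0 = 1/3;  a_2 = 5;  u_1 = (u_0 − 5)/7 = -2/3
  u_1 = -2/3;  a_3 = 4;  u_2 = (u_1 − 4)/7 = -2/3
  u_2 = -2/3;  a_4 = 4;  u_3 = (u_2 − 4)/7 = -2/3
Digits: (0, 0, 5, 4, 4).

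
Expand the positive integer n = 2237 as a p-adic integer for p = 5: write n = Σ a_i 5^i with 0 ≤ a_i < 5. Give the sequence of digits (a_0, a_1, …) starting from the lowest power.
(a_0, a_1, …) = (2, 2, 4, 2, 3)

Repeated division by 5 gives the digits low-to-high: 2237 = 2 + 2·5^1 + 4·5^2 + 2·5^3 + 3·5^4. Digit sequence: (2, 2, 4, 2, 3).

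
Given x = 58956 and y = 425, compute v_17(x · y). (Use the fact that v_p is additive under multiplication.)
v_17(25056300) = 4

v_p(x) = 3 (factor: 58956 = 17^3 · 12); v_p(y) = 1 (factor: 425 = 17^1 · 25). Additivity: v_p(xy) = v_p(x) + v_p(y) = 3 + 1 = 4. (Direct check: xy = 25056300 = 17^4 · (300).)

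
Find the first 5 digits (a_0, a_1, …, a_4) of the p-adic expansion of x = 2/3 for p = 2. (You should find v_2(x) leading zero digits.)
(a_0, …, a_4) = (0, 1, 1, 0, 1)

v_2(2/3) = 1, so a_0 = ... = a_0 = 0. Factor out: x = 2^1 · u with u = 1/3 a unit in ℤ_2. Expand u iteratively via a_{v+i} = u_i mod 2, u_{i+1} = (u_i − a_{v+i})/2:
  u_0 = 1/3;  a_1 = 1;  u_1 = (u_0 − 1)/2 = -1/3
  u_1 = -1/3;  a_2 = 1;  u_2 = (u_1 − 1)/2 = -2/3
  u_2 = -2/3;  a_3 = 0;  u_3 = (u_2 − 0)/2 = -1/3
  u_3 = -1/3;  a_4 = 1;  u_4 = (u_3 − 1)/2 = -2/3
Digits: (0, 1, 1, 0, 1).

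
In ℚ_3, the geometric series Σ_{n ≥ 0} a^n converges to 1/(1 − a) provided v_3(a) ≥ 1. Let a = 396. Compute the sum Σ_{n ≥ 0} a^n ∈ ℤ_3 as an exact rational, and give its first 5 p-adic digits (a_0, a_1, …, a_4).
Σ a^n = 1/(1 − a) = -1/395;  first 5 digits = (1, 0, 2, 2, 2)

v_3(a) = 2 ≥ 1, so the series converges in ℤ_3 to 1/(1 − a) = 1/(1 − 396) = -1/395. Expand this rational in ℤ_3: compute digits iteratively via d_i = x_i mod 3, x_{i+1} = (x_i − d_i)/3. The first 5 digits are (1, 0, 2, 2, 2).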